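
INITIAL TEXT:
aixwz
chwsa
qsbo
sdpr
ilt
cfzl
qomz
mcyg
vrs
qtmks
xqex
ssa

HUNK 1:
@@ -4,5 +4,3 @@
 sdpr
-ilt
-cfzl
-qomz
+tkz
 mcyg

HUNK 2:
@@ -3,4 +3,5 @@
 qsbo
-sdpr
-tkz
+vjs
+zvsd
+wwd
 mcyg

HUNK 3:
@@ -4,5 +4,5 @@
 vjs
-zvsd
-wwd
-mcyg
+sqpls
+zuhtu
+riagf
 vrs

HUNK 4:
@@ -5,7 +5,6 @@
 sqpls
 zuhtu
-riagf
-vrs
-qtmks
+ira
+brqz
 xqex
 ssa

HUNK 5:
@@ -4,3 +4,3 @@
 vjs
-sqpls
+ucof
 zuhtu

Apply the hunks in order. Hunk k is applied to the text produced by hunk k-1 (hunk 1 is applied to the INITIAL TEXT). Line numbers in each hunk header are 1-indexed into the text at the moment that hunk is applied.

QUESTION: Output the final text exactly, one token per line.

Hunk 1: at line 4 remove [ilt,cfzl,qomz] add [tkz] -> 10 lines: aixwz chwsa qsbo sdpr tkz mcyg vrs qtmks xqex ssa
Hunk 2: at line 3 remove [sdpr,tkz] add [vjs,zvsd,wwd] -> 11 lines: aixwz chwsa qsbo vjs zvsd wwd mcyg vrs qtmks xqex ssa
Hunk 3: at line 4 remove [zvsd,wwd,mcyg] add [sqpls,zuhtu,riagf] -> 11 lines: aixwz chwsa qsbo vjs sqpls zuhtu riagf vrs qtmks xqex ssa
Hunk 4: at line 5 remove [riagf,vrs,qtmks] add [ira,brqz] -> 10 lines: aixwz chwsa qsbo vjs sqpls zuhtu ira brqz xqex ssa
Hunk 5: at line 4 remove [sqpls] add [ucof] -> 10 lines: aixwz chwsa qsbo vjs ucof zuhtu ira brqz xqex ssa

Answer: aixwz
chwsa
qsbo
vjs
ucof
zuhtu
ira
brqz
xqex
ssa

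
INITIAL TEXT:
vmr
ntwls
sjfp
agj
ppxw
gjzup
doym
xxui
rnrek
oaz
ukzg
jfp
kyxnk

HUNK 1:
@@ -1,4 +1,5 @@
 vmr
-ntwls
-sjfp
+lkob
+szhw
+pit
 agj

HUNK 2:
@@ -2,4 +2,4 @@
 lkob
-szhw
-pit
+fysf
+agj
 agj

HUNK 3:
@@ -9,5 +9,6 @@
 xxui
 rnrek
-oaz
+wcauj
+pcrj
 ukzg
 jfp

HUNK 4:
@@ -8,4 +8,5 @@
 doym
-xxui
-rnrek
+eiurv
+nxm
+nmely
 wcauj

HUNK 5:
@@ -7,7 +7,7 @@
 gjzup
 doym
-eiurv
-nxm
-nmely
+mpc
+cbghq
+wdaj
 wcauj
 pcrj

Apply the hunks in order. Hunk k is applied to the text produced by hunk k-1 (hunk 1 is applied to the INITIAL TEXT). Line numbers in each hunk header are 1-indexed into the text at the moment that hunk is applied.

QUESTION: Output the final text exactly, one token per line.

Hunk 1: at line 1 remove [ntwls,sjfp] add [lkob,szhw,pit] -> 14 lines: vmr lkob szhw pit agj ppxw gjzup doym xxui rnrek oaz ukzg jfp kyxnk
Hunk 2: at line 2 remove [szhw,pit] add [fysf,agj] -> 14 lines: vmr lkob fysf agj agj ppxw gjzup doym xxui rnrek oaz ukzg jfp kyxnk
Hunk 3: at line 9 remove [oaz] add [wcauj,pcrj] -> 15 lines: vmr lkob fysf agj agj ppxw gjzup doym xxui rnrek wcauj pcrj ukzg jfp kyxnk
Hunk 4: at line 8 remove [xxui,rnrek] add [eiurv,nxm,nmely] -> 16 lines: vmr lkob fysf agj agj ppxw gjzup doym eiurv nxm nmely wcauj pcrj ukzg jfp kyxnk
Hunk 5: at line 7 remove [eiurv,nxm,nmely] add [mpc,cbghq,wdaj] -> 16 lines: vmr lkob fysf agj agj ppxw gjzup doym mpc cbghq wdaj wcauj pcrj ukzg jfp kyxnk

Answer: vmr
lkob
fysf
agj
agj
ppxw
gjzup
doym
mpc
cbghq
wdaj
wcauj
pcrj
ukzg
jfp
kyxnk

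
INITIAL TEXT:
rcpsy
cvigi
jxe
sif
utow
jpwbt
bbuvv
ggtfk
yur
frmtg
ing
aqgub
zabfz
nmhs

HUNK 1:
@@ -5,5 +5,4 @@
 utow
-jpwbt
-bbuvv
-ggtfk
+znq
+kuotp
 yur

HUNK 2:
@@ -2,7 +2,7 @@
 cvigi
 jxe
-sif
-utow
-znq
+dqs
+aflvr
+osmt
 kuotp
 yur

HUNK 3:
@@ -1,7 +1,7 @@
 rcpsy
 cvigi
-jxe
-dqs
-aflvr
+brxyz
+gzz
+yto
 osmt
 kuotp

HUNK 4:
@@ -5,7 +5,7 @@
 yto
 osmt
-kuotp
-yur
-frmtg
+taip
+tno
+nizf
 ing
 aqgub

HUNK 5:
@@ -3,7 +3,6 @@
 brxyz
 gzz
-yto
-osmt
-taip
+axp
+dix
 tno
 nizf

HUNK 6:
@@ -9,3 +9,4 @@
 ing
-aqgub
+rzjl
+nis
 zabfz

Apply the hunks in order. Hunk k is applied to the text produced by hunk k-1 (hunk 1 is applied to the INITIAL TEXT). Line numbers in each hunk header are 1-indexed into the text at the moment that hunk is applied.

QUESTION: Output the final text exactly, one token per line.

Answer: rcpsy
cvigi
brxyz
gzz
axp
dix
tno
nizf
ing
rzjl
nis
zabfz
nmhs

Derivation:
Hunk 1: at line 5 remove [jpwbt,bbuvv,ggtfk] add [znq,kuotp] -> 13 lines: rcpsy cvigi jxe sif utow znq kuotp yur frmtg ing aqgub zabfz nmhs
Hunk 2: at line 2 remove [sif,utow,znq] add [dqs,aflvr,osmt] -> 13 lines: rcpsy cvigi jxe dqs aflvr osmt kuotp yur frmtg ing aqgub zabfz nmhs
Hunk 3: at line 1 remove [jxe,dqs,aflvr] add [brxyz,gzz,yto] -> 13 lines: rcpsy cvigi brxyz gzz yto osmt kuotp yur frmtg ing aqgub zabfz nmhs
Hunk 4: at line 5 remove [kuotp,yur,frmtg] add [taip,tno,nizf] -> 13 lines: rcpsy cvigi brxyz gzz yto osmt taip tno nizf ing aqgub zabfz nmhs
Hunk 5: at line 3 remove [yto,osmt,taip] add [axp,dix] -> 12 lines: rcpsy cvigi brxyz gzz axp dix tno nizf ing aqgub zabfz nmhs
Hunk 6: at line 9 remove [aqgub] add [rzjl,nis] -> 13 lines: rcpsy cvigi brxyz gzz axp dix tno nizf ing rzjl nis zabfz nmhs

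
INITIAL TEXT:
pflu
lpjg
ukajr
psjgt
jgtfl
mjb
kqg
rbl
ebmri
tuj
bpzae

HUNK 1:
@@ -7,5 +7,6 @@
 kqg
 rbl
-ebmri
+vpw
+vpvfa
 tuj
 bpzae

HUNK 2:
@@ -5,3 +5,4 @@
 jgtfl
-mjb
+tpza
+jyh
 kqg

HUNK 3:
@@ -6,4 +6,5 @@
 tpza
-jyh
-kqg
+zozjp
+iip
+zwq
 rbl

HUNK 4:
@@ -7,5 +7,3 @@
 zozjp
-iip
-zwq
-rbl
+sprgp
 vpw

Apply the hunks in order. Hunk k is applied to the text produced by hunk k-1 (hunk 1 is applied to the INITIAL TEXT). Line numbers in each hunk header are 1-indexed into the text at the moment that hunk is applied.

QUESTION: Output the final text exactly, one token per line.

Answer: pflu
lpjg
ukajr
psjgt
jgtfl
tpza
zozjp
sprgp
vpw
vpvfa
tuj
bpzae

Derivation:
Hunk 1: at line 7 remove [ebmri] add [vpw,vpvfa] -> 12 lines: pflu lpjg ukajr psjgt jgtfl mjb kqg rbl vpw vpvfa tuj bpzae
Hunk 2: at line 5 remove [mjb] add [tpza,jyh] -> 13 lines: pflu lpjg ukajr psjgt jgtfl tpza jyh kqg rbl vpw vpvfa tuj bpzae
Hunk 3: at line 6 remove [jyh,kqg] add [zozjp,iip,zwq] -> 14 lines: pflu lpjg ukajr psjgt jgtfl tpza zozjp iip zwq rbl vpw vpvfa tuj bpzae
Hunk 4: at line 7 remove [iip,zwq,rbl] add [sprgp] -> 12 lines: pflu lpjg ukajr psjgt jgtfl tpza zozjp sprgp vpw vpvfa tuj bpzae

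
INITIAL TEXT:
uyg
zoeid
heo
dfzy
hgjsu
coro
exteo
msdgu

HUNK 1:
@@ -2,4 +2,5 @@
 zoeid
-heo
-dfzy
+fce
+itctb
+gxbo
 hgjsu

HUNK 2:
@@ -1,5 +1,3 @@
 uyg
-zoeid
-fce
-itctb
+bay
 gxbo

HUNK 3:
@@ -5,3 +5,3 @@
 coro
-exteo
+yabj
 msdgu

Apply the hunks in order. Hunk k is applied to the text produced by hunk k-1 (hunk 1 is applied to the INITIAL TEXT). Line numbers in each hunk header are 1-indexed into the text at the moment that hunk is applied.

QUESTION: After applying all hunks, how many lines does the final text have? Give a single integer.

Hunk 1: at line 2 remove [heo,dfzy] add [fce,itctb,gxbo] -> 9 lines: uyg zoeid fce itctb gxbo hgjsu coro exteo msdgu
Hunk 2: at line 1 remove [zoeid,fce,itctb] add [bay] -> 7 lines: uyg bay gxbo hgjsu coro exteo msdgu
Hunk 3: at line 5 remove [exteo] add [yabj] -> 7 lines: uyg bay gxbo hgjsu coro yabj msdgu
Final line count: 7

Answer: 7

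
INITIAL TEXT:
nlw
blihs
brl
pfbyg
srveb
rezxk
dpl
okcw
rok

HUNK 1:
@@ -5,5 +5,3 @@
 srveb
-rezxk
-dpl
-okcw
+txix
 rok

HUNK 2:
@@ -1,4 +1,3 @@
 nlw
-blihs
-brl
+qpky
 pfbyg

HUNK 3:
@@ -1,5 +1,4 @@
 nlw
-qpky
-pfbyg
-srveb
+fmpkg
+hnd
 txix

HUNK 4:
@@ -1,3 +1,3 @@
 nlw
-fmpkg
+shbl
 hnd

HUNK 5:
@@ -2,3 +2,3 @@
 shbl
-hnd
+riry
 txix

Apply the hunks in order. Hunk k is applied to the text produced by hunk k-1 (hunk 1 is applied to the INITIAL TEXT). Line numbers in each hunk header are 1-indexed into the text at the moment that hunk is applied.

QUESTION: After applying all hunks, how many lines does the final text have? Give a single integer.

Answer: 5

Derivation:
Hunk 1: at line 5 remove [rezxk,dpl,okcw] add [txix] -> 7 lines: nlw blihs brl pfbyg srveb txix rok
Hunk 2: at line 1 remove [blihs,brl] add [qpky] -> 6 lines: nlw qpky pfbyg srveb txix rok
Hunk 3: at line 1 remove [qpky,pfbyg,srveb] add [fmpkg,hnd] -> 5 lines: nlw fmpkg hnd txix rok
Hunk 4: at line 1 remove [fmpkg] add [shbl] -> 5 lines: nlw shbl hnd txix rok
Hunk 5: at line 2 remove [hnd] add [riry] -> 5 lines: nlw shbl riry txix rok
Final line count: 5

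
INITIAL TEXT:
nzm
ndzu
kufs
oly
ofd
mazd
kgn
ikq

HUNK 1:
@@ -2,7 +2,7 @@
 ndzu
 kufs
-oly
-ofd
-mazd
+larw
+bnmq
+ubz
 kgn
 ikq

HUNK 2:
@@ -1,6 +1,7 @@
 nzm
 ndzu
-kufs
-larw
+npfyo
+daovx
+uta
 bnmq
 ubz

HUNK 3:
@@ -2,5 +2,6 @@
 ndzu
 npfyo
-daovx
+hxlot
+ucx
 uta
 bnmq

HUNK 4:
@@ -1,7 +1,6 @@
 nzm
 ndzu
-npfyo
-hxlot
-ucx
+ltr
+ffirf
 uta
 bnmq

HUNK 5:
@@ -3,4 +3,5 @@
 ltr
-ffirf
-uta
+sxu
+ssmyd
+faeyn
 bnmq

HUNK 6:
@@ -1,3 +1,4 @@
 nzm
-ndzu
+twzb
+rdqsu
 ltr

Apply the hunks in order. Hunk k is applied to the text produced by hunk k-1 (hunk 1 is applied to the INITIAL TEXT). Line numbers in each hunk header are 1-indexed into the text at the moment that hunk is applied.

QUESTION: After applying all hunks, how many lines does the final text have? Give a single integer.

Hunk 1: at line 2 remove [oly,ofd,mazd] add [larw,bnmq,ubz] -> 8 lines: nzm ndzu kufs larw bnmq ubz kgn ikq
Hunk 2: at line 1 remove [kufs,larw] add [npfyo,daovx,uta] -> 9 lines: nzm ndzu npfyo daovx uta bnmq ubz kgn ikq
Hunk 3: at line 2 remove [daovx] add [hxlot,ucx] -> 10 lines: nzm ndzu npfyo hxlot ucx uta bnmq ubz kgn ikq
Hunk 4: at line 1 remove [npfyo,hxlot,ucx] add [ltr,ffirf] -> 9 lines: nzm ndzu ltr ffirf uta bnmq ubz kgn ikq
Hunk 5: at line 3 remove [ffirf,uta] add [sxu,ssmyd,faeyn] -> 10 lines: nzm ndzu ltr sxu ssmyd faeyn bnmq ubz kgn ikq
Hunk 6: at line 1 remove [ndzu] add [twzb,rdqsu] -> 11 lines: nzm twzb rdqsu ltr sxu ssmyd faeyn bnmq ubz kgn ikq
Final line count: 11

Answer: 11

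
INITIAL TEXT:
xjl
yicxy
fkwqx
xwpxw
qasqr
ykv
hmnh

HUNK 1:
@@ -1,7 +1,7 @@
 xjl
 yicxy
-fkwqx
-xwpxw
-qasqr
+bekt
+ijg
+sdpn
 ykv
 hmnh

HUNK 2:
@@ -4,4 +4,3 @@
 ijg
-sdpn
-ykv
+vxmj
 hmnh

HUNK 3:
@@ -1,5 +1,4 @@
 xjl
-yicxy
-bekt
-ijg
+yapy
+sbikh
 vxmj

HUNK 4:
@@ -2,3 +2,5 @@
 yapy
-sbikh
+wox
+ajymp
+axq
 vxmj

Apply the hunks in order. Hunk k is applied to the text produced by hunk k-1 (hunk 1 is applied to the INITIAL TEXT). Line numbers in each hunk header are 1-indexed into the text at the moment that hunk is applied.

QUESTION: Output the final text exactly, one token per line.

Hunk 1: at line 1 remove [fkwqx,xwpxw,qasqr] add [bekt,ijg,sdpn] -> 7 lines: xjl yicxy bekt ijg sdpn ykv hmnh
Hunk 2: at line 4 remove [sdpn,ykv] add [vxmj] -> 6 lines: xjl yicxy bekt ijg vxmj hmnh
Hunk 3: at line 1 remove [yicxy,bekt,ijg] add [yapy,sbikh] -> 5 lines: xjl yapy sbikh vxmj hmnh
Hunk 4: at line 2 remove [sbikh] add [wox,ajymp,axq] -> 7 lines: xjl yapy wox ajymp axq vxmj hmnh

Answer: xjl
yapy
wox
ajymp
axq
vxmj
hmnh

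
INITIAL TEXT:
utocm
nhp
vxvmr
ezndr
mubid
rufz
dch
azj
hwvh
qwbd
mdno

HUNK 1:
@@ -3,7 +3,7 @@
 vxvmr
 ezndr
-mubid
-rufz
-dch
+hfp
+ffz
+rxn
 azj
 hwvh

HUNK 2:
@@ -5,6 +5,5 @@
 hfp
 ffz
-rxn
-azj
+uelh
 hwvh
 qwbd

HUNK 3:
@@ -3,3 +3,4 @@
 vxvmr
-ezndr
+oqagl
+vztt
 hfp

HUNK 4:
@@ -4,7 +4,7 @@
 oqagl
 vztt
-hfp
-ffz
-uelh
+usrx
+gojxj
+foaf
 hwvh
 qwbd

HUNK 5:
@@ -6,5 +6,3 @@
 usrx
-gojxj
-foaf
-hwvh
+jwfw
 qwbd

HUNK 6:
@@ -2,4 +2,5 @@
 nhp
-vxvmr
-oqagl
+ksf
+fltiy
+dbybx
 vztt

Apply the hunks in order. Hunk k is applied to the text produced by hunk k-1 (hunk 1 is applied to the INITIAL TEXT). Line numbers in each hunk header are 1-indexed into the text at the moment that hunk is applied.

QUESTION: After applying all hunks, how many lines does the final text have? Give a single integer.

Answer: 10

Derivation:
Hunk 1: at line 3 remove [mubid,rufz,dch] add [hfp,ffz,rxn] -> 11 lines: utocm nhp vxvmr ezndr hfp ffz rxn azj hwvh qwbd mdno
Hunk 2: at line 5 remove [rxn,azj] add [uelh] -> 10 lines: utocm nhp vxvmr ezndr hfp ffz uelh hwvh qwbd mdno
Hunk 3: at line 3 remove [ezndr] add [oqagl,vztt] -> 11 lines: utocm nhp vxvmr oqagl vztt hfp ffz uelh hwvh qwbd mdno
Hunk 4: at line 4 remove [hfp,ffz,uelh] add [usrx,gojxj,foaf] -> 11 lines: utocm nhp vxvmr oqagl vztt usrx gojxj foaf hwvh qwbd mdno
Hunk 5: at line 6 remove [gojxj,foaf,hwvh] add [jwfw] -> 9 lines: utocm nhp vxvmr oqagl vztt usrx jwfw qwbd mdno
Hunk 6: at line 2 remove [vxvmr,oqagl] add [ksf,fltiy,dbybx] -> 10 lines: utocm nhp ksf fltiy dbybx vztt usrx jwfw qwbd mdno
Final line count: 10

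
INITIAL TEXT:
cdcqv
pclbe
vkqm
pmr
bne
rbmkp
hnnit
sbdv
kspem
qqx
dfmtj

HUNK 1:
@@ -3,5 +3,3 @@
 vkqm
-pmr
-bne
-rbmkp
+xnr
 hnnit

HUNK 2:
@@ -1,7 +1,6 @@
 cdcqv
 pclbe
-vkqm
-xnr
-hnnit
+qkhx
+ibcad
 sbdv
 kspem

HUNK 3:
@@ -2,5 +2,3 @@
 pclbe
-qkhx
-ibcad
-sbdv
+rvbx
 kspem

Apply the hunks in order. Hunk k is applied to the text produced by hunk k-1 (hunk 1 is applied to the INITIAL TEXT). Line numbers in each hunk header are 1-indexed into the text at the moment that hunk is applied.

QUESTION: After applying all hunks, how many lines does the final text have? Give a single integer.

Hunk 1: at line 3 remove [pmr,bne,rbmkp] add [xnr] -> 9 lines: cdcqv pclbe vkqm xnr hnnit sbdv kspem qqx dfmtj
Hunk 2: at line 1 remove [vkqm,xnr,hnnit] add [qkhx,ibcad] -> 8 lines: cdcqv pclbe qkhx ibcad sbdv kspem qqx dfmtj
Hunk 3: at line 2 remove [qkhx,ibcad,sbdv] add [rvbx] -> 6 lines: cdcqv pclbe rvbx kspem qqx dfmtj
Final line count: 6

Answer: 6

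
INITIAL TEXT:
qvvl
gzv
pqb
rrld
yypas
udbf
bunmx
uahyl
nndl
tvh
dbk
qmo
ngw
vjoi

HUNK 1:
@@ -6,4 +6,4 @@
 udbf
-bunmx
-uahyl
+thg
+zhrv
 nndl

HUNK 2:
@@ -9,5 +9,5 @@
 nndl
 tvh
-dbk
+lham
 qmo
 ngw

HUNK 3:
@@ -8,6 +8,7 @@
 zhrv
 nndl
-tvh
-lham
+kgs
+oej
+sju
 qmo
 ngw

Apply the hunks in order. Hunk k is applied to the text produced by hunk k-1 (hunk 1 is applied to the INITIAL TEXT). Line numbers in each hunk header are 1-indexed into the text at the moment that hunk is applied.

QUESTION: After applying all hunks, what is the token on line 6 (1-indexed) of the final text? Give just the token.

Hunk 1: at line 6 remove [bunmx,uahyl] add [thg,zhrv] -> 14 lines: qvvl gzv pqb rrld yypas udbf thg zhrv nndl tvh dbk qmo ngw vjoi
Hunk 2: at line 9 remove [dbk] add [lham] -> 14 lines: qvvl gzv pqb rrld yypas udbf thg zhrv nndl tvh lham qmo ngw vjoi
Hunk 3: at line 8 remove [tvh,lham] add [kgs,oej,sju] -> 15 lines: qvvl gzv pqb rrld yypas udbf thg zhrv nndl kgs oej sju qmo ngw vjoi
Final line 6: udbf

Answer: udbf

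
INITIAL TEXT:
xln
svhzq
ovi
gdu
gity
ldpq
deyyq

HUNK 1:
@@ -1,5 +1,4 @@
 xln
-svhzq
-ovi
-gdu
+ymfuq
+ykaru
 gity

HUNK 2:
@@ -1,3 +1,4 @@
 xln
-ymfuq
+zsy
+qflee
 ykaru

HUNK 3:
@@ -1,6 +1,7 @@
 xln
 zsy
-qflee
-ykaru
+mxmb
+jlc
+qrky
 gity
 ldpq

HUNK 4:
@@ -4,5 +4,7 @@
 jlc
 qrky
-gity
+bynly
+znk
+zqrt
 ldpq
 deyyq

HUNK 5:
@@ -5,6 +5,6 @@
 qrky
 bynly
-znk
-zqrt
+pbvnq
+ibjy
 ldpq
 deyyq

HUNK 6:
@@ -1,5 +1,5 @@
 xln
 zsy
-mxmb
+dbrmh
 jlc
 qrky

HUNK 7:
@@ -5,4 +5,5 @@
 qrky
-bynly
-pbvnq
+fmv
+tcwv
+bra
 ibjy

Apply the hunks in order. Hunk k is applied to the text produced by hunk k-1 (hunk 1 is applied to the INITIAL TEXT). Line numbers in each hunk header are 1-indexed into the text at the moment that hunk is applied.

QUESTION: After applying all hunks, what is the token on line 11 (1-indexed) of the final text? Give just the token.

Answer: deyyq

Derivation:
Hunk 1: at line 1 remove [svhzq,ovi,gdu] add [ymfuq,ykaru] -> 6 lines: xln ymfuq ykaru gity ldpq deyyq
Hunk 2: at line 1 remove [ymfuq] add [zsy,qflee] -> 7 lines: xln zsy qflee ykaru gity ldpq deyyq
Hunk 3: at line 1 remove [qflee,ykaru] add [mxmb,jlc,qrky] -> 8 lines: xln zsy mxmb jlc qrky gity ldpq deyyq
Hunk 4: at line 4 remove [gity] add [bynly,znk,zqrt] -> 10 lines: xln zsy mxmb jlc qrky bynly znk zqrt ldpq deyyq
Hunk 5: at line 5 remove [znk,zqrt] add [pbvnq,ibjy] -> 10 lines: xln zsy mxmb jlc qrky bynly pbvnq ibjy ldpq deyyq
Hunk 6: at line 1 remove [mxmb] add [dbrmh] -> 10 lines: xln zsy dbrmh jlc qrky bynly pbvnq ibjy ldpq deyyq
Hunk 7: at line 5 remove [bynly,pbvnq] add [fmv,tcwv,bra] -> 11 lines: xln zsy dbrmh jlc qrky fmv tcwv bra ibjy ldpq deyyq
Final line 11: deyyq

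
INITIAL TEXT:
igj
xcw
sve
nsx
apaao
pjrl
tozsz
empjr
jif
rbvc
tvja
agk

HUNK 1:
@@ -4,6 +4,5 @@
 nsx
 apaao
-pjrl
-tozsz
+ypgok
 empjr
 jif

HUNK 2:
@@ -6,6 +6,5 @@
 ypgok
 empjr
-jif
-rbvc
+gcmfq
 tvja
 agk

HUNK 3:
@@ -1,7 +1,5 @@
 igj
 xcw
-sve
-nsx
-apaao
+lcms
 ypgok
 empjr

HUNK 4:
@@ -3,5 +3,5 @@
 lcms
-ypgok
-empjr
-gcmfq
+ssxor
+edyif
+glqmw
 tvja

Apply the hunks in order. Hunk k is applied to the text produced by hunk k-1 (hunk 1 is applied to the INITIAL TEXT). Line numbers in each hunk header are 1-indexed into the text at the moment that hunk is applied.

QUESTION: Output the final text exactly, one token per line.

Answer: igj
xcw
lcms
ssxor
edyif
glqmw
tvja
agk

Derivation:
Hunk 1: at line 4 remove [pjrl,tozsz] add [ypgok] -> 11 lines: igj xcw sve nsx apaao ypgok empjr jif rbvc tvja agk
Hunk 2: at line 6 remove [jif,rbvc] add [gcmfq] -> 10 lines: igj xcw sve nsx apaao ypgok empjr gcmfq tvja agk
Hunk 3: at line 1 remove [sve,nsx,apaao] add [lcms] -> 8 lines: igj xcw lcms ypgok empjr gcmfq tvja agk
Hunk 4: at line 3 remove [ypgok,empjr,gcmfq] add [ssxor,edyif,glqmw] -> 8 lines: igj xcw lcms ssxor edyif glqmw tvja agk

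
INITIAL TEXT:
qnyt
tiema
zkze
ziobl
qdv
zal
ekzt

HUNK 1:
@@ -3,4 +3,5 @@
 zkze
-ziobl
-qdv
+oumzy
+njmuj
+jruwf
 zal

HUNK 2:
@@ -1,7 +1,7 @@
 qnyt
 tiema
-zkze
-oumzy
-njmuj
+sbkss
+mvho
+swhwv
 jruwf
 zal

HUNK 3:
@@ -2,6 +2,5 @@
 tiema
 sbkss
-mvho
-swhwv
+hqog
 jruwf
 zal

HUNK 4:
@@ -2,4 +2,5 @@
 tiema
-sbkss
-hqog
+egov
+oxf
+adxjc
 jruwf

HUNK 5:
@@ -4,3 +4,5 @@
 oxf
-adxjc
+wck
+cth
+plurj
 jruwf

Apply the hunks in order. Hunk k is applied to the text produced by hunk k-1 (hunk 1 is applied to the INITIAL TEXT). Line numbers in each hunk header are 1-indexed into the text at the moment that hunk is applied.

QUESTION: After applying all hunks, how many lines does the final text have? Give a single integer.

Answer: 10

Derivation:
Hunk 1: at line 3 remove [ziobl,qdv] add [oumzy,njmuj,jruwf] -> 8 lines: qnyt tiema zkze oumzy njmuj jruwf zal ekzt
Hunk 2: at line 1 remove [zkze,oumzy,njmuj] add [sbkss,mvho,swhwv] -> 8 lines: qnyt tiema sbkss mvho swhwv jruwf zal ekzt
Hunk 3: at line 2 remove [mvho,swhwv] add [hqog] -> 7 lines: qnyt tiema sbkss hqog jruwf zal ekzt
Hunk 4: at line 2 remove [sbkss,hqog] add [egov,oxf,adxjc] -> 8 lines: qnyt tiema egov oxf adxjc jruwf zal ekzt
Hunk 5: at line 4 remove [adxjc] add [wck,cth,plurj] -> 10 lines: qnyt tiema egov oxf wck cth plurj jruwf zal ekzt
Final line count: 10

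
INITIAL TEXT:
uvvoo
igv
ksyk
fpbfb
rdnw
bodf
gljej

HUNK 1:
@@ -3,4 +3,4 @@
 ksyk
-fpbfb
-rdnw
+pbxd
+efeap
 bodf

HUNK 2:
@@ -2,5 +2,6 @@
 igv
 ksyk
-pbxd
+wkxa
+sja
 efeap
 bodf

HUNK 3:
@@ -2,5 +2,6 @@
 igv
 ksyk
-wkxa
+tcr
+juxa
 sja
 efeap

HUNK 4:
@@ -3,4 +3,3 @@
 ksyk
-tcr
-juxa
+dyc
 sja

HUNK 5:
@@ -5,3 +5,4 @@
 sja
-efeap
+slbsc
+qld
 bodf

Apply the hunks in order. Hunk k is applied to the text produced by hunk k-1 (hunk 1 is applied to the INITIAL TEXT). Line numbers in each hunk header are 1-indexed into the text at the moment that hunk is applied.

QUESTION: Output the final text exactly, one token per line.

Hunk 1: at line 3 remove [fpbfb,rdnw] add [pbxd,efeap] -> 7 lines: uvvoo igv ksyk pbxd efeap bodf gljej
Hunk 2: at line 2 remove [pbxd] add [wkxa,sja] -> 8 lines: uvvoo igv ksyk wkxa sja efeap bodf gljej
Hunk 3: at line 2 remove [wkxa] add [tcr,juxa] -> 9 lines: uvvoo igv ksyk tcr juxa sja efeap bodf gljej
Hunk 4: at line 3 remove [tcr,juxa] add [dyc] -> 8 lines: uvvoo igv ksyk dyc sja efeap bodf gljej
Hunk 5: at line 5 remove [efeap] add [slbsc,qld] -> 9 lines: uvvoo igv ksyk dyc sja slbsc qld bodf gljej

Answer: uvvoo
igv
ksyk
dyc
sja
slbsc
qld
bodf
gljej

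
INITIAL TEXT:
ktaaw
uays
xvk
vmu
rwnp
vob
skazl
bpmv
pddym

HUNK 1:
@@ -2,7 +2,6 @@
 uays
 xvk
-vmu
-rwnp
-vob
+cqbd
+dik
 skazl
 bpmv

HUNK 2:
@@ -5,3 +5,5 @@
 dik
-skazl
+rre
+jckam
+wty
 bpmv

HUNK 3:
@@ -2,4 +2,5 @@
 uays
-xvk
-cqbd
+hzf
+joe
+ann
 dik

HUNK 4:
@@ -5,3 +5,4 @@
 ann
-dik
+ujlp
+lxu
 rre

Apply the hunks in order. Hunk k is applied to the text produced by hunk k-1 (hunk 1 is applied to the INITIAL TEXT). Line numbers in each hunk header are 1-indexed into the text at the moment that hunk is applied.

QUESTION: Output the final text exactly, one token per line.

Answer: ktaaw
uays
hzf
joe
ann
ujlp
lxu
rre
jckam
wty
bpmv
pddym

Derivation:
Hunk 1: at line 2 remove [vmu,rwnp,vob] add [cqbd,dik] -> 8 lines: ktaaw uays xvk cqbd dik skazl bpmv pddym
Hunk 2: at line 5 remove [skazl] add [rre,jckam,wty] -> 10 lines: ktaaw uays xvk cqbd dik rre jckam wty bpmv pddym
Hunk 3: at line 2 remove [xvk,cqbd] add [hzf,joe,ann] -> 11 lines: ktaaw uays hzf joe ann dik rre jckam wty bpmv pddym
Hunk 4: at line 5 remove [dik] add [ujlp,lxu] -> 12 lines: ktaaw uays hzf joe ann ujlp lxu rre jckam wty bpmv pddym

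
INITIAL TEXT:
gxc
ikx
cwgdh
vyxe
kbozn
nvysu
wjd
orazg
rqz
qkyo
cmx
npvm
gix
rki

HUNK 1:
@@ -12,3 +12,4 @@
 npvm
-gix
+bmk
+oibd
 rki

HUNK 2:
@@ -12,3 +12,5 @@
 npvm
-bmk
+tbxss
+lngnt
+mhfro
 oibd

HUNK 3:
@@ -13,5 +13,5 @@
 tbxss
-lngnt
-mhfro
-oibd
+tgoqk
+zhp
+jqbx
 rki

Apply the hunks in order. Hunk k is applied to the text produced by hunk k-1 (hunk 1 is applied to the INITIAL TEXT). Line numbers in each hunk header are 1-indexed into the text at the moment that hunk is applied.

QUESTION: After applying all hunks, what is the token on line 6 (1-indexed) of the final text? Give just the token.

Hunk 1: at line 12 remove [gix] add [bmk,oibd] -> 15 lines: gxc ikx cwgdh vyxe kbozn nvysu wjd orazg rqz qkyo cmx npvm bmk oibd rki
Hunk 2: at line 12 remove [bmk] add [tbxss,lngnt,mhfro] -> 17 lines: gxc ikx cwgdh vyxe kbozn nvysu wjd orazg rqz qkyo cmx npvm tbxss lngnt mhfro oibd rki
Hunk 3: at line 13 remove [lngnt,mhfro,oibd] add [tgoqk,zhp,jqbx] -> 17 lines: gxc ikx cwgdh vyxe kbozn nvysu wjd orazg rqz qkyo cmx npvm tbxss tgoqk zhp jqbx rki
Final line 6: nvysu

Answer: nvysu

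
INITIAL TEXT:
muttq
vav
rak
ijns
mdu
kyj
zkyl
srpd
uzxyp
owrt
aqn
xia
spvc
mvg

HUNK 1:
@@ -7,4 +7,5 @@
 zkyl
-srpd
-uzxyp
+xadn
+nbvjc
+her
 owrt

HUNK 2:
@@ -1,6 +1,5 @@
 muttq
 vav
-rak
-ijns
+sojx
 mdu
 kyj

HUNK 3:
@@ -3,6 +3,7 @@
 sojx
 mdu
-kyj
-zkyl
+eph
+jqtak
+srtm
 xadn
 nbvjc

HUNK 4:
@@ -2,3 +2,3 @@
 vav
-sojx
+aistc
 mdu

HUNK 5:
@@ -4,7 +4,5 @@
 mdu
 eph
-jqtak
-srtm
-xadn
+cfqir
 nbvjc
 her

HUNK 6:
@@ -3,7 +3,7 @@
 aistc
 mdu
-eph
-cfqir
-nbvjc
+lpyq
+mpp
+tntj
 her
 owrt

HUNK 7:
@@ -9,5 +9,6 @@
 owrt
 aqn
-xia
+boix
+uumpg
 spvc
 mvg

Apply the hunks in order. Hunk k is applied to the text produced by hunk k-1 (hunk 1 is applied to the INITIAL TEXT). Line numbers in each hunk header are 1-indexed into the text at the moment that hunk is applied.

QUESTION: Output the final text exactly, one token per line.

Answer: muttq
vav
aistc
mdu
lpyq
mpp
tntj
her
owrt
aqn
boix
uumpg
spvc
mvg

Derivation:
Hunk 1: at line 7 remove [srpd,uzxyp] add [xadn,nbvjc,her] -> 15 lines: muttq vav rak ijns mdu kyj zkyl xadn nbvjc her owrt aqn xia spvc mvg
Hunk 2: at line 1 remove [rak,ijns] add [sojx] -> 14 lines: muttq vav sojx mdu kyj zkyl xadn nbvjc her owrt aqn xia spvc mvg
Hunk 3: at line 3 remove [kyj,zkyl] add [eph,jqtak,srtm] -> 15 lines: muttq vav sojx mdu eph jqtak srtm xadn nbvjc her owrt aqn xia spvc mvg
Hunk 4: at line 2 remove [sojx] add [aistc] -> 15 lines: muttq vav aistc mdu eph jqtak srtm xadn nbvjc her owrt aqn xia spvc mvg
Hunk 5: at line 4 remove [jqtak,srtm,xadn] add [cfqir] -> 13 lines: muttq vav aistc mdu eph cfqir nbvjc her owrt aqn xia spvc mvg
Hunk 6: at line 3 remove [eph,cfqir,nbvjc] add [lpyq,mpp,tntj] -> 13 lines: muttq vav aistc mdu lpyq mpp tntj her owrt aqn xia spvc mvg
Hunk 7: at line 9 remove [xia] add [boix,uumpg] -> 14 lines: muttq vav aistc mdu lpyq mpp tntj her owrt aqn boix uumpg spvc mvg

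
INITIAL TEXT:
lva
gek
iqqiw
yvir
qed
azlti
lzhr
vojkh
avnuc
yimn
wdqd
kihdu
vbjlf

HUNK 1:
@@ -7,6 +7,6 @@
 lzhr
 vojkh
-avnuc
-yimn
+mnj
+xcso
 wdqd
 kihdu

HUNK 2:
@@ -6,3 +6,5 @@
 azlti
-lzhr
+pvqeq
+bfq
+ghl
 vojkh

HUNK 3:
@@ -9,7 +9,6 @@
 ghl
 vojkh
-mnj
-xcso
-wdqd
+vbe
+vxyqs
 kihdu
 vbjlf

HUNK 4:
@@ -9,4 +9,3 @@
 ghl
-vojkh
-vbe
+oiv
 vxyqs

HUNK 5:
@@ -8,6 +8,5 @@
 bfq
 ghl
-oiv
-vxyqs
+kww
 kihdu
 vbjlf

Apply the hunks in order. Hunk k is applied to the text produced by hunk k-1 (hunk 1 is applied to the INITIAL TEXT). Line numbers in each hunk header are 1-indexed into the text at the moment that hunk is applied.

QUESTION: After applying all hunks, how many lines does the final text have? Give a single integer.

Hunk 1: at line 7 remove [avnuc,yimn] add [mnj,xcso] -> 13 lines: lva gek iqqiw yvir qed azlti lzhr vojkh mnj xcso wdqd kihdu vbjlf
Hunk 2: at line 6 remove [lzhr] add [pvqeq,bfq,ghl] -> 15 lines: lva gek iqqiw yvir qed azlti pvqeq bfq ghl vojkh mnj xcso wdqd kihdu vbjlf
Hunk 3: at line 9 remove [mnj,xcso,wdqd] add [vbe,vxyqs] -> 14 lines: lva gek iqqiw yvir qed azlti pvqeq bfq ghl vojkh vbe vxyqs kihdu vbjlf
Hunk 4: at line 9 remove [vojkh,vbe] add [oiv] -> 13 lines: lva gek iqqiw yvir qed azlti pvqeq bfq ghl oiv vxyqs kihdu vbjlf
Hunk 5: at line 8 remove [oiv,vxyqs] add [kww] -> 12 lines: lva gek iqqiw yvir qed azlti pvqeq bfq ghl kww kihdu vbjlf
Final line count: 12

Answer: 12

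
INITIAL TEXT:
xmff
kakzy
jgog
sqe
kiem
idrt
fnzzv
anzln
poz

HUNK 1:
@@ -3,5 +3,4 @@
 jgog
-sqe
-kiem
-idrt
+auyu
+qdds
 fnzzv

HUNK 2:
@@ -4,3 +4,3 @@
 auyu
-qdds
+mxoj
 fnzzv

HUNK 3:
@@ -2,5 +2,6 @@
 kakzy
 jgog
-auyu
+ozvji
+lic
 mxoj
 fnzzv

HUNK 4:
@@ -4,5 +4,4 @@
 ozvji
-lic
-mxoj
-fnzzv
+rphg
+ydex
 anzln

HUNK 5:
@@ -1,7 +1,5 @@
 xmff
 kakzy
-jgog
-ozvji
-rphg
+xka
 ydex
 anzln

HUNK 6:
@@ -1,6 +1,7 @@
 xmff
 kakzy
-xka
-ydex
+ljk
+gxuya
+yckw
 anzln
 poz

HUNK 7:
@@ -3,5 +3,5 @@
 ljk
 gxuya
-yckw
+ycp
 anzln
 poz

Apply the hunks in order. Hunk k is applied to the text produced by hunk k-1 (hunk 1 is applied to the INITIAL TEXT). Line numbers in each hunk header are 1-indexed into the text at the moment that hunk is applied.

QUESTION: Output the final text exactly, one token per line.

Answer: xmff
kakzy
ljk
gxuya
ycp
anzln
poz

Derivation:
Hunk 1: at line 3 remove [sqe,kiem,idrt] add [auyu,qdds] -> 8 lines: xmff kakzy jgog auyu qdds fnzzv anzln poz
Hunk 2: at line 4 remove [qdds] add [mxoj] -> 8 lines: xmff kakzy jgog auyu mxoj fnzzv anzln poz
Hunk 3: at line 2 remove [auyu] add [ozvji,lic] -> 9 lines: xmff kakzy jgog ozvji lic mxoj fnzzv anzln poz
Hunk 4: at line 4 remove [lic,mxoj,fnzzv] add [rphg,ydex] -> 8 lines: xmff kakzy jgog ozvji rphg ydex anzln poz
Hunk 5: at line 1 remove [jgog,ozvji,rphg] add [xka] -> 6 lines: xmff kakzy xka ydex anzln poz
Hunk 6: at line 1 remove [xka,ydex] add [ljk,gxuya,yckw] -> 7 lines: xmff kakzy ljk gxuya yckw anzln poz
Hunk 7: at line 3 remove [yckw] add [ycp] -> 7 lines: xmff kakzy ljk gxuya ycp anzln poz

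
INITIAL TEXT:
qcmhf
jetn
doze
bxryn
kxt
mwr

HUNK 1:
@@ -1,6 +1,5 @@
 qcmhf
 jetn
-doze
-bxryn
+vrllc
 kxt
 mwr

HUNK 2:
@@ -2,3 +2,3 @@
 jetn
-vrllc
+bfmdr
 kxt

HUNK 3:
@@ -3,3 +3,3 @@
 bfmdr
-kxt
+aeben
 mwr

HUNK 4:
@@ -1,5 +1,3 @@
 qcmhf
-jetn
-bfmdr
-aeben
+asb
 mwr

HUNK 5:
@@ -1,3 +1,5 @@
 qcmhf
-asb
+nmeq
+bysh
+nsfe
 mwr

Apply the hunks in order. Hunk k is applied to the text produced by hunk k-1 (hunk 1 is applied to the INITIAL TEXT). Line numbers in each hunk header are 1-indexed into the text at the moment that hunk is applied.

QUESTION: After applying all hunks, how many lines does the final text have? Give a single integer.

Hunk 1: at line 1 remove [doze,bxryn] add [vrllc] -> 5 lines: qcmhf jetn vrllc kxt mwr
Hunk 2: at line 2 remove [vrllc] add [bfmdr] -> 5 lines: qcmhf jetn bfmdr kxt mwr
Hunk 3: at line 3 remove [kxt] add [aeben] -> 5 lines: qcmhf jetn bfmdr aeben mwr
Hunk 4: at line 1 remove [jetn,bfmdr,aeben] add [asb] -> 3 lines: qcmhf asb mwr
Hunk 5: at line 1 remove [asb] add [nmeq,bysh,nsfe] -> 5 lines: qcmhf nmeq bysh nsfe mwr
Final line count: 5

Answer: 5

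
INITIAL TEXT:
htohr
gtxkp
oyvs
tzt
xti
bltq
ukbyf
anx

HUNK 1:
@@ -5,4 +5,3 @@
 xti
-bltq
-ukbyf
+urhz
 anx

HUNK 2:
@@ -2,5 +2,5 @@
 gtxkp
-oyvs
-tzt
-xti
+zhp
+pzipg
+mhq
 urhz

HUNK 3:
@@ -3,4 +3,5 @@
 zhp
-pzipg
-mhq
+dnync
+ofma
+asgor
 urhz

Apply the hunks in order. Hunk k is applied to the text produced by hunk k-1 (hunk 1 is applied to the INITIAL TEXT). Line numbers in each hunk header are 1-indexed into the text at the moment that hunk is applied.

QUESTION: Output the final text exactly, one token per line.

Hunk 1: at line 5 remove [bltq,ukbyf] add [urhz] -> 7 lines: htohr gtxkp oyvs tzt xti urhz anx
Hunk 2: at line 2 remove [oyvs,tzt,xti] add [zhp,pzipg,mhq] -> 7 lines: htohr gtxkp zhp pzipg mhq urhz anx
Hunk 3: at line 3 remove [pzipg,mhq] add [dnync,ofma,asgor] -> 8 lines: htohr gtxkp zhp dnync ofma asgor urhz anx

Answer: htohr
gtxkp
zhp
dnync
ofma
asgor
urhz
anx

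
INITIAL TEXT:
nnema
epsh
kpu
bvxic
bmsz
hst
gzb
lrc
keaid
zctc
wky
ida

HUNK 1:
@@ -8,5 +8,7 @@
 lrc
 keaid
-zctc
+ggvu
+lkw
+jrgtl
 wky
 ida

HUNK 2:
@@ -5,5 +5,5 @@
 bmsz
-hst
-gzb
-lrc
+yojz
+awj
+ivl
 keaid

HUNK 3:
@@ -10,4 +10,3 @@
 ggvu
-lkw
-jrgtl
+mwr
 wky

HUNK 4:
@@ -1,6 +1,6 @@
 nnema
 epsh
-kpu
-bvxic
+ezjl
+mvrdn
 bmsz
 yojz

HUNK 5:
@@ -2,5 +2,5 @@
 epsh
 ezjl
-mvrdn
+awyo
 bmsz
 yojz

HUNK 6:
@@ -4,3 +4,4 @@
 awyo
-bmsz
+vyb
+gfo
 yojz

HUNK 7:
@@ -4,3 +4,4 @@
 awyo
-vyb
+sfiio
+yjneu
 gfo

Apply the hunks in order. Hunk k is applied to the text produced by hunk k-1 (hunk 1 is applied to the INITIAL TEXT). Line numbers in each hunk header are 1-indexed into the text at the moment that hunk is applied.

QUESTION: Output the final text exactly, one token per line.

Hunk 1: at line 8 remove [zctc] add [ggvu,lkw,jrgtl] -> 14 lines: nnema epsh kpu bvxic bmsz hst gzb lrc keaid ggvu lkw jrgtl wky ida
Hunk 2: at line 5 remove [hst,gzb,lrc] add [yojz,awj,ivl] -> 14 lines: nnema epsh kpu bvxic bmsz yojz awj ivl keaid ggvu lkw jrgtl wky ida
Hunk 3: at line 10 remove [lkw,jrgtl] add [mwr] -> 13 lines: nnema epsh kpu bvxic bmsz yojz awj ivl keaid ggvu mwr wky ida
Hunk 4: at line 1 remove [kpu,bvxic] add [ezjl,mvrdn] -> 13 lines: nnema epsh ezjl mvrdn bmsz yojz awj ivl keaid ggvu mwr wky ida
Hunk 5: at line 2 remove [mvrdn] add [awyo] -> 13 lines: nnema epsh ezjl awyo bmsz yojz awj ivl keaid ggvu mwr wky ida
Hunk 6: at line 4 remove [bmsz] add [vyb,gfo] -> 14 lines: nnema epsh ezjl awyo vyb gfo yojz awj ivl keaid ggvu mwr wky ida
Hunk 7: at line 4 remove [vyb] add [sfiio,yjneu] -> 15 lines: nnema epsh ezjl awyo sfiio yjneu gfo yojz awj ivl keaid ggvu mwr wky ida

Answer: nnema
epsh
ezjl
awyo
sfiio
yjneu
gfo
yojz
awj
ivl
keaid
ggvu
mwr
wky
ida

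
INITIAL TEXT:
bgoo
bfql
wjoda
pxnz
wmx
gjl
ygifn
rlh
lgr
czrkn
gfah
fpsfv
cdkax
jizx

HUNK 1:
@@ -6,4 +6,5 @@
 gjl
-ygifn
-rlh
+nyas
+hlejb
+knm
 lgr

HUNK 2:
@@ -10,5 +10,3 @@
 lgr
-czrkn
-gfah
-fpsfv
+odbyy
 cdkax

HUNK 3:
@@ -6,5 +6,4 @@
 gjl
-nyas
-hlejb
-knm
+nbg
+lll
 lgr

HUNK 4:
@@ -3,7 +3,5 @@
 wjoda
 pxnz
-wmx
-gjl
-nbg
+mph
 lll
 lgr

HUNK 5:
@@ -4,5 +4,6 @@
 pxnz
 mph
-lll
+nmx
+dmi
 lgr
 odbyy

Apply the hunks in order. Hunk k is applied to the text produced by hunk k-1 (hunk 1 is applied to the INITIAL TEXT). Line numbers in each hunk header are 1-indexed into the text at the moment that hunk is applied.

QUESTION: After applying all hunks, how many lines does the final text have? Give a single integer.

Answer: 11

Derivation:
Hunk 1: at line 6 remove [ygifn,rlh] add [nyas,hlejb,knm] -> 15 lines: bgoo bfql wjoda pxnz wmx gjl nyas hlejb knm lgr czrkn gfah fpsfv cdkax jizx
Hunk 2: at line 10 remove [czrkn,gfah,fpsfv] add [odbyy] -> 13 lines: bgoo bfql wjoda pxnz wmx gjl nyas hlejb knm lgr odbyy cdkax jizx
Hunk 3: at line 6 remove [nyas,hlejb,knm] add [nbg,lll] -> 12 lines: bgoo bfql wjoda pxnz wmx gjl nbg lll lgr odbyy cdkax jizx
Hunk 4: at line 3 remove [wmx,gjl,nbg] add [mph] -> 10 lines: bgoo bfql wjoda pxnz mph lll lgr odbyy cdkax jizx
Hunk 5: at line 4 remove [lll] add [nmx,dmi] -> 11 lines: bgoo bfql wjoda pxnz mph nmx dmi lgr odbyy cdkax jizx
Final line count: 11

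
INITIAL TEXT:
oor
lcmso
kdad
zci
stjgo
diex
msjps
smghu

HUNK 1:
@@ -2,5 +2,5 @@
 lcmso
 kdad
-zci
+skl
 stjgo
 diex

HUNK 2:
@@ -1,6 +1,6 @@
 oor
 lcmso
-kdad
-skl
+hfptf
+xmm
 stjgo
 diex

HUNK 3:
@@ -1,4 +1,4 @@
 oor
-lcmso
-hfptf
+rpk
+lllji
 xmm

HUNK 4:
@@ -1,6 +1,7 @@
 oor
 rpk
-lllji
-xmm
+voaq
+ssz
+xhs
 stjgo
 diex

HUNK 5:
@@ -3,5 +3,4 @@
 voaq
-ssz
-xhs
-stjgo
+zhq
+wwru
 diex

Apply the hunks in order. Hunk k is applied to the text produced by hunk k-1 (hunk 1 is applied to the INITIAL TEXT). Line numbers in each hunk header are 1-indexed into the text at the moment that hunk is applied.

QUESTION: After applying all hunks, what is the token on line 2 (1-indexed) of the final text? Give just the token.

Hunk 1: at line 2 remove [zci] add [skl] -> 8 lines: oor lcmso kdad skl stjgo diex msjps smghu
Hunk 2: at line 1 remove [kdad,skl] add [hfptf,xmm] -> 8 lines: oor lcmso hfptf xmm stjgo diex msjps smghu
Hunk 3: at line 1 remove [lcmso,hfptf] add [rpk,lllji] -> 8 lines: oor rpk lllji xmm stjgo diex msjps smghu
Hunk 4: at line 1 remove [lllji,xmm] add [voaq,ssz,xhs] -> 9 lines: oor rpk voaq ssz xhs stjgo diex msjps smghu
Hunk 5: at line 3 remove [ssz,xhs,stjgo] add [zhq,wwru] -> 8 lines: oor rpk voaq zhq wwru diex msjps smghu
Final line 2: rpk

Answer: rpk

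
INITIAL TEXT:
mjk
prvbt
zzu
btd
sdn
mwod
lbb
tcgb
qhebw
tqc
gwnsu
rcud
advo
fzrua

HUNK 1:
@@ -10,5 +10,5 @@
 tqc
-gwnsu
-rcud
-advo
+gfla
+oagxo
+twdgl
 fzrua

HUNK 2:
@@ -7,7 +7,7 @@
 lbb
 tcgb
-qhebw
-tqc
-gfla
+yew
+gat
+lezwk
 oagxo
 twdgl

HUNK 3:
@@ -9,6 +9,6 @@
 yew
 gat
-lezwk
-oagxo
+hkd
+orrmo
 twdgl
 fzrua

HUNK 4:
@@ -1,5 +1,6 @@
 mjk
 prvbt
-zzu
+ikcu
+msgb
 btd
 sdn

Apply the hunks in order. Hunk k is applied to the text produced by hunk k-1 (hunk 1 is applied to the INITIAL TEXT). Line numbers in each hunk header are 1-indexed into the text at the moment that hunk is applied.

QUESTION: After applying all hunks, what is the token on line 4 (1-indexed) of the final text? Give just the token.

Answer: msgb

Derivation:
Hunk 1: at line 10 remove [gwnsu,rcud,advo] add [gfla,oagxo,twdgl] -> 14 lines: mjk prvbt zzu btd sdn mwod lbb tcgb qhebw tqc gfla oagxo twdgl fzrua
Hunk 2: at line 7 remove [qhebw,tqc,gfla] add [yew,gat,lezwk] -> 14 lines: mjk prvbt zzu btd sdn mwod lbb tcgb yew gat lezwk oagxo twdgl fzrua
Hunk 3: at line 9 remove [lezwk,oagxo] add [hkd,orrmo] -> 14 lines: mjk prvbt zzu btd sdn mwod lbb tcgb yew gat hkd orrmo twdgl fzrua
Hunk 4: at line 1 remove [zzu] add [ikcu,msgb] -> 15 lines: mjk prvbt ikcu msgb btd sdn mwod lbb tcgb yew gat hkd orrmo twdgl fzrua
Final line 4: msgb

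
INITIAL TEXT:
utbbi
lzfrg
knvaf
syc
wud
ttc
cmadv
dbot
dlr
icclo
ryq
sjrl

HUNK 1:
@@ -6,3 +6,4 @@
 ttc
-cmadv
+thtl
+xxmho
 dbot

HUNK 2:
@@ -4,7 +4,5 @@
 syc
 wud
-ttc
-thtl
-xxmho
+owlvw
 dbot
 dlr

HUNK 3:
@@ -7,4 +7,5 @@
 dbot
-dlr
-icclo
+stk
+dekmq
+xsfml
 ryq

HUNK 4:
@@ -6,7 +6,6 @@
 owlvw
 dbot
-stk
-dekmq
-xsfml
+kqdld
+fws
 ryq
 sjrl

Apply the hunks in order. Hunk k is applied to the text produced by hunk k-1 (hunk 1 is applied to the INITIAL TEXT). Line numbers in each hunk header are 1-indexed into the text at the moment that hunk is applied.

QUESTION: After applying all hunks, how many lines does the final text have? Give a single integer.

Hunk 1: at line 6 remove [cmadv] add [thtl,xxmho] -> 13 lines: utbbi lzfrg knvaf syc wud ttc thtl xxmho dbot dlr icclo ryq sjrl
Hunk 2: at line 4 remove [ttc,thtl,xxmho] add [owlvw] -> 11 lines: utbbi lzfrg knvaf syc wud owlvw dbot dlr icclo ryq sjrl
Hunk 3: at line 7 remove [dlr,icclo] add [stk,dekmq,xsfml] -> 12 lines: utbbi lzfrg knvaf syc wud owlvw dbot stk dekmq xsfml ryq sjrl
Hunk 4: at line 6 remove [stk,dekmq,xsfml] add [kqdld,fws] -> 11 lines: utbbi lzfrg knvaf syc wud owlvw dbot kqdld fws ryq sjrl
Final line count: 11

Answer: 11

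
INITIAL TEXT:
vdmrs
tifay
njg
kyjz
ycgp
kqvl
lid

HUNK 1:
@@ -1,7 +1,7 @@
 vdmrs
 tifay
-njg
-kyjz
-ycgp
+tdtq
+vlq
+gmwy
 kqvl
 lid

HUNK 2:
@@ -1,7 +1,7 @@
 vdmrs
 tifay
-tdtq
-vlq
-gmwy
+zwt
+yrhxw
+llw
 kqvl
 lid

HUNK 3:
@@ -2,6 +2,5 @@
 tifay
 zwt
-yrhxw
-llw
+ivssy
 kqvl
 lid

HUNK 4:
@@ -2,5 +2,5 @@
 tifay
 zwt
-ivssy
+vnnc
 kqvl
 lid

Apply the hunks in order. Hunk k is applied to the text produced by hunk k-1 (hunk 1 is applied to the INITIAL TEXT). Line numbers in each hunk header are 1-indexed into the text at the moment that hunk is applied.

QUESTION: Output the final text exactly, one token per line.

Answer: vdmrs
tifay
zwt
vnnc
kqvl
lid

Derivation:
Hunk 1: at line 1 remove [njg,kyjz,ycgp] add [tdtq,vlq,gmwy] -> 7 lines: vdmrs tifay tdtq vlq gmwy kqvl lid
Hunk 2: at line 1 remove [tdtq,vlq,gmwy] add [zwt,yrhxw,llw] -> 7 lines: vdmrs tifay zwt yrhxw llw kqvl lid
Hunk 3: at line 2 remove [yrhxw,llw] add [ivssy] -> 6 lines: vdmrs tifay zwt ivssy kqvl lid
Hunk 4: at line 2 remove [ivssy] add [vnnc] -> 6 lines: vdmrs tifay zwt vnnc kqvl lid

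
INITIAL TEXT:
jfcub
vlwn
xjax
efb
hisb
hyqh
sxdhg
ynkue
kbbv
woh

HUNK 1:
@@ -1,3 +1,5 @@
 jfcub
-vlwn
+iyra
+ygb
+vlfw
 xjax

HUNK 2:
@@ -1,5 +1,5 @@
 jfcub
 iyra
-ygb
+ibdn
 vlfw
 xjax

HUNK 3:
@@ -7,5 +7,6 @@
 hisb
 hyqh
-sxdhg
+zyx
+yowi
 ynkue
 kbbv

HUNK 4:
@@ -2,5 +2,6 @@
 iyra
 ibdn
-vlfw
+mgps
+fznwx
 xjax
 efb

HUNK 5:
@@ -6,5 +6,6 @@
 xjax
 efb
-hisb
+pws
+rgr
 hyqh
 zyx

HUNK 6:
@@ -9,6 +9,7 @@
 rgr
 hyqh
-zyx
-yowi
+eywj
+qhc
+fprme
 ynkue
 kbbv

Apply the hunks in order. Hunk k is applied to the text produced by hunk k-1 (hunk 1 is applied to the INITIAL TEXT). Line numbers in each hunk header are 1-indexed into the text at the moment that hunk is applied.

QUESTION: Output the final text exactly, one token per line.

Hunk 1: at line 1 remove [vlwn] add [iyra,ygb,vlfw] -> 12 lines: jfcub iyra ygb vlfw xjax efb hisb hyqh sxdhg ynkue kbbv woh
Hunk 2: at line 1 remove [ygb] add [ibdn] -> 12 lines: jfcub iyra ibdn vlfw xjax efb hisb hyqh sxdhg ynkue kbbv woh
Hunk 3: at line 7 remove [sxdhg] add [zyx,yowi] -> 13 lines: jfcub iyra ibdn vlfw xjax efb hisb hyqh zyx yowi ynkue kbbv woh
Hunk 4: at line 2 remove [vlfw] add [mgps,fznwx] -> 14 lines: jfcub iyra ibdn mgps fznwx xjax efb hisb hyqh zyx yowi ynkue kbbv woh
Hunk 5: at line 6 remove [hisb] add [pws,rgr] -> 15 lines: jfcub iyra ibdn mgps fznwx xjax efb pws rgr hyqh zyx yowi ynkue kbbv woh
Hunk 6: at line 9 remove [zyx,yowi] add [eywj,qhc,fprme] -> 16 lines: jfcub iyra ibdn mgps fznwx xjax efb pws rgr hyqh eywj qhc fprme ynkue kbbv woh

Answer: jfcub
iyra
ibdn
mgps
fznwx
xjax
efb
pws
rgr
hyqh
eywj
qhc
fprme
ynkue
kbbv
woh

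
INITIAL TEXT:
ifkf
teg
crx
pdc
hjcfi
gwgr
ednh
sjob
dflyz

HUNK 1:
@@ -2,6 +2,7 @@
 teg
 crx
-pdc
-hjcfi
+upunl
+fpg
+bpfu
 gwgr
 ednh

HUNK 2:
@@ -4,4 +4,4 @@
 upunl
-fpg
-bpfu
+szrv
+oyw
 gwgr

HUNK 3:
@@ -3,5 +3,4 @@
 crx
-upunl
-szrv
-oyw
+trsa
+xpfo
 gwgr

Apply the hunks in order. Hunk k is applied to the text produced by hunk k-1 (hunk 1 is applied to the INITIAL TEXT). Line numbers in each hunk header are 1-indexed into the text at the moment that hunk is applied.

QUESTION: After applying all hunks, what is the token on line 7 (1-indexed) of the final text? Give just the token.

Hunk 1: at line 2 remove [pdc,hjcfi] add [upunl,fpg,bpfu] -> 10 lines: ifkf teg crx upunl fpg bpfu gwgr ednh sjob dflyz
Hunk 2: at line 4 remove [fpg,bpfu] add [szrv,oyw] -> 10 lines: ifkf teg crx upunl szrv oyw gwgr ednh sjob dflyz
Hunk 3: at line 3 remove [upunl,szrv,oyw] add [trsa,xpfo] -> 9 lines: ifkf teg crx trsa xpfo gwgr ednh sjob dflyz
Final line 7: ednh

Answer: ednh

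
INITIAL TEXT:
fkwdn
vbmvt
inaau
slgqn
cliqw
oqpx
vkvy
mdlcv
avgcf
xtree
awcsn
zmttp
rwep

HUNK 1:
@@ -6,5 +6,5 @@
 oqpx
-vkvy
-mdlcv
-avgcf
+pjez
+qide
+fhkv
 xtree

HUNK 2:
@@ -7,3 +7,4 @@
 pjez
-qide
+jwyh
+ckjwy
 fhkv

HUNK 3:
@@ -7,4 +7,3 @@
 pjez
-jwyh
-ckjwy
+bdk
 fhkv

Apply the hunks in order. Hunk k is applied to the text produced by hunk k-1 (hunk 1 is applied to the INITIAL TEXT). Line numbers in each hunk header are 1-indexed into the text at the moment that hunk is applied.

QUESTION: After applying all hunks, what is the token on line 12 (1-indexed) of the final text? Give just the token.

Answer: zmttp

Derivation:
Hunk 1: at line 6 remove [vkvy,mdlcv,avgcf] add [pjez,qide,fhkv] -> 13 lines: fkwdn vbmvt inaau slgqn cliqw oqpx pjez qide fhkv xtree awcsn zmttp rwep
Hunk 2: at line 7 remove [qide] add [jwyh,ckjwy] -> 14 lines: fkwdn vbmvt inaau slgqn cliqw oqpx pjez jwyh ckjwy fhkv xtree awcsn zmttp rwep
Hunk 3: at line 7 remove [jwyh,ckjwy] add [bdk] -> 13 lines: fkwdn vbmvt inaau slgqn cliqw oqpx pjez bdk fhkv xtree awcsn zmttp rwep
Final line 12: zmttp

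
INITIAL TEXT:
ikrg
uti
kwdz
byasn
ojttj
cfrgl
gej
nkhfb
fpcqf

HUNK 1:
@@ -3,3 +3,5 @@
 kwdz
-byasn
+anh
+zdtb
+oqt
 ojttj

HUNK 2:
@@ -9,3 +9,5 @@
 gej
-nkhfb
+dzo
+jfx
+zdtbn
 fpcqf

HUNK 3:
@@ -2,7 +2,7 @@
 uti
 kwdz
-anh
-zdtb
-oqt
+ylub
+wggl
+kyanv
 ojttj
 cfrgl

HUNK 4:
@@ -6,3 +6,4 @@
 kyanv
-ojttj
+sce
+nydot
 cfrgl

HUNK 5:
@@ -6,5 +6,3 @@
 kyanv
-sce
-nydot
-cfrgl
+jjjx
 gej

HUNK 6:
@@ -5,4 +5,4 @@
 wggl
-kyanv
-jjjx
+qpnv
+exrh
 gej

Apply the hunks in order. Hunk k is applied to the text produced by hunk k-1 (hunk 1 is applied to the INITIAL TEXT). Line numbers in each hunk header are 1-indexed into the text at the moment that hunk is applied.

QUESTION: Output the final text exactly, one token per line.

Hunk 1: at line 3 remove [byasn] add [anh,zdtb,oqt] -> 11 lines: ikrg uti kwdz anh zdtb oqt ojttj cfrgl gej nkhfb fpcqf
Hunk 2: at line 9 remove [nkhfb] add [dzo,jfx,zdtbn] -> 13 lines: ikrg uti kwdz anh zdtb oqt ojttj cfrgl gej dzo jfx zdtbn fpcqf
Hunk 3: at line 2 remove [anh,zdtb,oqt] add [ylub,wggl,kyanv] -> 13 lines: ikrg uti kwdz ylub wggl kyanv ojttj cfrgl gej dzo jfx zdtbn fpcqf
Hunk 4: at line 6 remove [ojttj] add [sce,nydot] -> 14 lines: ikrg uti kwdz ylub wggl kyanv sce nydot cfrgl gej dzo jfx zdtbn fpcqf
Hunk 5: at line 6 remove [sce,nydot,cfrgl] add [jjjx] -> 12 lines: ikrg uti kwdz ylub wggl kyanv jjjx gej dzo jfx zdtbn fpcqf
Hunk 6: at line 5 remove [kyanv,jjjx] add [qpnv,exrh] -> 12 lines: ikrg uti kwdz ylub wggl qpnv exrh gej dzo jfx zdtbn fpcqf

Answer: ikrg
uti
kwdz
ylub
wggl
qpnv
exrh
gej
dzo
jfx
zdtbn
fpcqf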